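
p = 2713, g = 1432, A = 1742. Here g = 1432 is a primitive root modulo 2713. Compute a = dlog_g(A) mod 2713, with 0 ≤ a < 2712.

Baby-step giant-step with m = ceil(sqrt(2712)) = 53.
Baby table (1432^j mod 2713 for j=0..52):
  0:1  1:1432  2:2309  3:2054  4:436  5:362  6:201  7:254
  8:186  9:478  10:820  11:2224  12:2419  13:2220  14:2117  15:1123
  16:2040  17:2092  18:592  19:1288  20:2289  21:544  22:377  23:2690
  24:2333  25:1153  26:1592  27:824  28:2526  29:803  30:2297  31:1148
  32:2571  33:131  34:395  35:1336  36:487  37:143  38:1301  39:1914
  40:718  41:2662  42:219  43:1613  44:1053  45:2181  46:529  47:601
  48:611  49:1366  50:39  51:1588  52:522
Giant step factor: 1432^(-53) ≡ 1422 (mod 2713).
Scan 1742·1422^i mod 2713 for i = 0, 1, …:
  i=0: 1742   i=1: 155   i=2: 657   i=3: 982
  i=4: 1922   i=5: 1093   i=6: 2410   i=7: 501
  i=8: 1616   i=9: 41     …   i=35: 1727
  i=36: 529
Match at i=36, j=46: a = 36·53 + 46 = 1954.

1954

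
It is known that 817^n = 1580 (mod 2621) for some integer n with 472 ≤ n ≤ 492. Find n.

477

Compute 817^472 mod 2621 = 2376, then multiply by 817 repeatedly:
  817^472=2376  817^473=1652  817^474=2490  817^475=434  817^476=743
  817^477=1580
Found 1580 at exponent 477.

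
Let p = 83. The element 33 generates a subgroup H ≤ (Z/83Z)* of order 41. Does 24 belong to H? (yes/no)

no

24 ∈ ⟨33⟩ iff 24^41 ≡ 1 (mod 83), since |⟨33⟩| = 41.
24^41 mod 83 = 82.
Since 82 ≠ 1, 24 does not lie in the subgroup.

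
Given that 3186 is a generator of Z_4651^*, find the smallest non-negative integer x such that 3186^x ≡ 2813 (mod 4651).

4412

Baby-step giant-step with m = ceil(sqrt(4650)) = 69.
Baby table (3186^j mod 4651 for j=0..68):
  0:1  1:3186  2:2114  3:556  4:4036  5:3332  6:2170  7:2234
  8:1494  9:1911  10:287  11:2786  12:2088  13:1438  14:233  15:2829
  16:4207  17:3971  18:886  19:4290  20:3302  21:4261  22:3928  23:3418
  24:1757  25:2649  26:2800  27:182  28:3128  29:3366  30:3521  31:4345
  32:1794  33:4256  34:1951  35:2150  36:3628  37:1073  38:93  39:3285
  40:1260  41:547  42:3268  43:2910  44:1817  45:3118  46:4063  47:985
  48:3436  49:3293  50:3493  51:3506  52:3065  53:2641  54:567  55:1874
  56:3331  57:3635  58:120  59:938  60:2526  61:1606  62:616  63:4505
  64:4595  65:2973  66:2542  67:1421  68:1883
Giant step factor: 3186^(-69) ≡ 3800 (mod 4651).
Scan 2813·3800^i mod 4651 for i = 0, 1, …:
  i=0: 2813   i=1: 1402   i=2: 2205   i=3: 2549
  i=4: 2818   i=5: 1798   i=6: 81   i=7: 834
  i=8: 1869   i=9: 123     …   i=62: 707
  i=63: 2973
Match at i=63, j=65: x = 63·69 + 65 = 4412.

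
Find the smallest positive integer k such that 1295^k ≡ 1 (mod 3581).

The order of 1295 must divide p − 1 = 3580 = 2^2 · 5 · 179.
Divisors: 1, 2, 4, 5, 10, 20, 179, 358, 716, 895, 1790, 3580.
Check each in increasing order: 1295^1 ≡ 1295;  1295^2 ≡ 1117;  1295^4 ≡ 1501;  1295^5 ≡ 2893;  1295^10 ≡ 652;  1295^20 ≡ 2546;  1295^179 ≡ 1991;  1295^358 ≡ 3495;  1295^716 ≡ 234;  1295^895 ≡ 364;  1295^1790 ≡ 3580;  1295^3580 ≡ 1.
Smallest exponent giving 1 is 3580.

3580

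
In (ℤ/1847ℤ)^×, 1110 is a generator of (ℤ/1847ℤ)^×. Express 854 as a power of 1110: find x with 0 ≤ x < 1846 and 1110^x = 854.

Baby-step giant-step with m = ceil(sqrt(1846)) = 43.
Baby table (1110^j mod 1847 for j=0..42):
  0:1  1:1110  2:151  3:1380  4:637  5:1516  6:143  7:1735
  8:1276  9:1558  10:588  11:689  12:132  13:607  14:1462  15:1154
  16:969  17:636  18:406  19:1839  20:355  21:639  22:42  23:445
  24:801  25:703  26:896  27:874  28:465  29:837  30:29  31:791
  32:685  33:1233  34:3  35:1483  36:453  37:446  38:64  39:854
  40:429  41:1511  42:134
Giant step factor: 1110^(-43) ≡ 899 (mod 1847).
Scan 854·899^i mod 1847 for i = 0, 1, …:
  i=0: 854
Match at i=0, j=39: x = 0·43 + 39 = 39.

39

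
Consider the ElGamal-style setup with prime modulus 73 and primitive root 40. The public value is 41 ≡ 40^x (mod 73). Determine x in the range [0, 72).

52

Baby-step giant-step with m = ceil(sqrt(72)) = 9.
Baby table (40^j mod 73 for j=0..8):
  0:1  1:40  2:67  3:52  4:36  5:53  6:3  7:47
  8:55
Giant step factor: 40^(-9) ≡ 22 (mod 73).
Scan 41·22^i mod 73 for i = 0, 1, …:
  i=0: 41   i=1: 26   i=2: 61   i=3: 28
  i=4: 32   i=5: 47
Match at i=5, j=7: x = 5·9 + 7 = 52.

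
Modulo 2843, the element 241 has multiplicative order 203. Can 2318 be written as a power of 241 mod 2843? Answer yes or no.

no

2318 ∈ ⟨241⟩ iff 2318^203 ≡ 1 (mod 2843), since |⟨241⟩| = 203.
2318^203 mod 2843 = 2272.
Since 2272 ≠ 1, 2318 does not lie in the subgroup.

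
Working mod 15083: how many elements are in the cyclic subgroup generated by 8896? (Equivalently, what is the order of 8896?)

15082

The order of 8896 must divide p − 1 = 15082 = 2 · 7541.
Divisors: 1, 2, 7541, 15082.
Check each in increasing order: 8896^1 ≡ 8896;  8896^2 ≡ 13398;  8896^7541 ≡ 15082;  8896^15082 ≡ 1.
Smallest exponent giving 1 is 15082.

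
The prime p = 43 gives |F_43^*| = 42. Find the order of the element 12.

The order of 12 must divide p − 1 = 42 = 2 · 3 · 7.
Divisors: 1, 2, 3, 6, 7, 14, 21, 42.
Check each in increasing order: 12^1 ≡ 12;  12^2 ≡ 15;  12^3 ≡ 8;  12^6 ≡ 21;  12^7 ≡ 37;  12^14 ≡ 36;  12^21 ≡ 42;  12^42 ≡ 1.
Smallest exponent giving 1 is 42.

42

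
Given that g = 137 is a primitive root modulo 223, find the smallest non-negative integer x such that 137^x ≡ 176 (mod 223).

Baby-step giant-step with m = ceil(sqrt(222)) = 15.
Baby table (137^j mod 223 for j=0..14):
  0:1  1:137  2:37  3:163  4:31  5:10  6:32  7:147
  8:69  9:87  10:100  11:97  12:132  13:21  14:201
Giant step factor: 137^(-15) ≡ 159 (mod 223).
Scan 176·159^i mod 223 for i = 0, 1, …:
  i=0: 176   i=1: 109   i=2: 160   i=3: 18
  i=4: 186   i=5: 138   i=6: 88   i=7: 166
  i=8: 80   i=9: 9   i=10: 93   i=11: 69
Match at i=11, j=8: x = 11·15 + 8 = 173.

173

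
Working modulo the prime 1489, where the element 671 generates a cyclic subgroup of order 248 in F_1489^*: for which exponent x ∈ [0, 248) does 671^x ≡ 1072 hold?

129

Baby-step giant-step with m = ceil(sqrt(248)) = 16.
Baby table (671^j mod 1489 for j=0..15):
  0:1  1:671  2:563  3:1056  4:1301  5:417  6:1364  7:998
  8:1097  9:521  10:1165  11:1479  12:735  13:326  14:1352  15:391
Giant step factor: 671^(-16) ≡ 371 (mod 1489).
Scan 1072·371^i mod 1489 for i = 0, 1, …:
  i=0: 1072   i=1: 149   i=2: 186   i=3: 512
  i=4: 849   i=5: 800   i=6: 489   i=7: 1250
  i=8: 671
Match at i=8, j=1: x = 8·16 + 1 = 129.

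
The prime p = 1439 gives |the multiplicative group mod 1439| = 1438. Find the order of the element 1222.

The order of 1222 must divide p − 1 = 1438 = 2 · 719.
Divisors: 1, 2, 719, 1438.
Check each in increasing order: 1222^1 ≡ 1222;  1222^2 ≡ 1041;  1222^719 ≡ 1.
Smallest exponent giving 1 is 719.

719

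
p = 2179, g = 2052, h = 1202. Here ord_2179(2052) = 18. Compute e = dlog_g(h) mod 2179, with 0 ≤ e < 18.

5

Successive powers of 2052 modulo 2179:
  2052^0=1  2052^1=2052  2052^2=876  2052^3=2056  2052^4=368  2052^5=1202
So 2052^5 ≡ 1202 (mod 2179), giving e = 5.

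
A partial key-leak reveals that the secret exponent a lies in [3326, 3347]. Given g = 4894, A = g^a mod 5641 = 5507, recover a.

Compute 4894^3326 mod 5641 = 309, then multiply by 4894 repeatedly:
  4894^3326=309  4894^3327=458  4894^3328=1975  4894^3329=2617  4894^3330=2528
  4894^3331=1319  4894^3332=1882  4894^3333=4396  4894^3334=4891  4894^3335=1791
  4894^3336=4681  4894^3337=713  4894^3338=3284  4894^3339=687  4894^3340=142
  4894^3341=1105  4894^3342=3792  4894^3343=4799  4894^3344=2823  4894^3345=953
  4894^3346=4516  4894^3347=5507
Found 5507 at exponent 3347.

3347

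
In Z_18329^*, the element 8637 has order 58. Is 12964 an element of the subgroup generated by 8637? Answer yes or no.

no

12964 ∈ ⟨8637⟩ iff 12964^58 ≡ 1 (mod 18329), since |⟨8637⟩| = 58.
12964^58 mod 18329 = 3383.
Since 3383 ≠ 1, 12964 does not lie in the subgroup.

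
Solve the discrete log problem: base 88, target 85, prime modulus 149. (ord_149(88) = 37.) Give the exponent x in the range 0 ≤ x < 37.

Successive powers of 88 modulo 149:
  88^0=1  88^1=88  88^2=145  88^3=95  88^4=16  88^5=67
  88^6=85
So 88^6 ≡ 85 (mod 149), giving x = 6.

6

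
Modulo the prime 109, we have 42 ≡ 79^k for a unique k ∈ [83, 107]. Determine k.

91

Compute 79^83 mod 109 = 52, then multiply by 79 repeatedly:
  79^83=52  79^84=75  79^85=39  79^86=29  79^87=2
  79^88=49  79^89=56  79^90=64  79^91=42
Found 42 at exponent 91.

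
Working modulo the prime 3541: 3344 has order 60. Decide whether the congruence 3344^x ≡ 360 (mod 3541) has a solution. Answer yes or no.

yes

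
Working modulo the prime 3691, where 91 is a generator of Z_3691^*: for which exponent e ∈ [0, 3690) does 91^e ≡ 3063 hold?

Baby-step giant-step with m = ceil(sqrt(3690)) = 61.
Baby table (91^j mod 3691 for j=0..60):
  0:1  1:91  2:899  3:607  4:3563  5:3116  6:3040  7:3506
  8:1620  9:3471  10:2126  11:1534  12:3027  13:2323  14:1006  15:2962
  16:99  17:1627  18:417  19:1037  20:2092  21:2131  22:1989  23:140
  24:1667  25:366  26:87  27:535  28:702  29:1135  30:3628  31:1649
  32:2419  33:2360  34:682  35:3006  36:412  37:582  38:1288  39:2787
  40:2629  41:3015  42:1231  43:1291  44:3060  45:1635  46:1145  47:847
  48:3257  49:1107  50:1080  51:2314  52:187  53:2253  54:2018  55:2779
  56:1901  57:3205  58:66  59:2315  60:278
Giant step factor: 91^(-61) ≡ 315 (mod 3691).
Scan 3063·315^i mod 3691 for i = 0, 1, …:
  i=0: 3063   i=1: 1494   i=2: 1853   i=3: 517
  i=4: 451   i=5: 1807   i=6: 791   i=7: 1868
  i=8: 1551   i=9: 1353     …   i=29: 2554
  i=30: 3563
Match at i=30, j=4: e = 30·61 + 4 = 1834.

1834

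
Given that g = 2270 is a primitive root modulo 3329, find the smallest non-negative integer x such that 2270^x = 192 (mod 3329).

Baby-step giant-step with m = ceil(sqrt(3328)) = 58.
Baby table (2270^j mod 3329 for j=0..57):
  0:1  1:2270  2:2937  3:2332  4:530  5:1331  6:1967  7:901
  8:1264  9:3011  10:533  11:1483  12:791  13:1239  14:2854  15:346
  16:3105  17:857  18:1254  19:285  20:1124  21:1466  22:2149  23:1245
  24:3158  25:1323  26:452  27:708  28:2582  29:2100  30:3201  31:2392
  32:241  33:1114  34:2069  35:2740  36:1228  37:1187  38:1329  39:756
  40:1685  41:3258  42:1951  43:1200  44:878  45:2318  46:2040  47:161
  48:2609  49:139  50:2604  51:2105  52:1235  53:432  54:1914  55:435
  56:2066  57:2588
Giant step factor: 2270^(-58) ≡ 1328 (mod 3329).
Scan 192·1328^i mod 3329 for i = 0, 1, …:
  i=0: 192   i=1: 1972   i=2: 2222   i=3: 1322
  i=4: 1233   i=5: 2885   i=6: 2930   i=7: 2768
  i=8: 688   i=9: 1518     …   i=18: 3055
  i=19: 2318
Match at i=19, j=45: x = 19·58 + 45 = 1147.

1147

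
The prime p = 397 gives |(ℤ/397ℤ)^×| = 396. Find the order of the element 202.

198

The order of 202 must divide p − 1 = 396 = 2^2 · 3^2 · 11.
Divisors: 1, 2, 3, 4, 6, 9, 11, 12, 18, 22, 33, 36, 44, 66, 99, 132, 198, 396.
Check each in increasing order: 202^1 ≡ 202;  202^2 ≡ 310;  202^3 ≡ 291;  202^4 ≡ 26;  202^6 ≡ 120;  202^9 ≡ 381;  202^11 ≡ 201;  202^12 ≡ 108;  202^18 ≡ 256;  202^22 ≡ 304;  202^33 ≡ 363;  202^36 ≡ 31;  202^44 ≡ 312;  202^66 ≡ 362;  202^99 ≡ 396;  202^132 ≡ 34;  202^198 ≡ 1.
Smallest exponent giving 1 is 198.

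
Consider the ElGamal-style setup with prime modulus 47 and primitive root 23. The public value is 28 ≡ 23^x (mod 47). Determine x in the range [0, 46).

32

Baby-step giant-step with m = ceil(sqrt(46)) = 7.
Baby table (23^j mod 47 for j=0..6):
  0:1  1:23  2:12  3:41  4:3  5:22  6:36
Giant step factor: 23^(-7) ≡ 13 (mod 47).
Scan 28·13^i mod 47 for i = 0, 1, …:
  i=0: 28   i=1: 35   i=2: 32   i=3: 40
  i=4: 3
Match at i=4, j=4: x = 4·7 + 4 = 32.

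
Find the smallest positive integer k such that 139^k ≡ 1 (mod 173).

43

The order of 139 must divide p − 1 = 172 = 2^2 · 43.
Divisors: 1, 2, 4, 43, 86, 172.
Check each in increasing order: 139^1 ≡ 139;  139^2 ≡ 118;  139^4 ≡ 84;  139^43 ≡ 1.
Smallest exponent giving 1 is 43.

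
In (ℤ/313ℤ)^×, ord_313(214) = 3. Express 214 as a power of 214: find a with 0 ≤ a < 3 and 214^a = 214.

1

Successive powers of 214 modulo 313:
  214^0=1  214^1=214
So 214^1 ≡ 214 (mod 313), giving a = 1.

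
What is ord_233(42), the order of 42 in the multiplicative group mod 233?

The order of 42 must divide p − 1 = 232 = 2^3 · 29.
Divisors: 1, 2, 4, 8, 29, 58, 116, 232.
Check each in increasing order: 42^1 ≡ 42;  42^2 ≡ 133;  42^4 ≡ 214;  42^8 ≡ 128;  42^29 ≡ 97;  42^58 ≡ 89;  42^116 ≡ 232;  42^232 ≡ 1.
Smallest exponent giving 1 is 232.

232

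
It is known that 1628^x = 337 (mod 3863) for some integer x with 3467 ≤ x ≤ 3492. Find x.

Compute 1628^3467 mod 3863 = 2419, then multiply by 1628 repeatedly:
  1628^3467=2419  1628^3468=1735  1628^3469=727  1628^3470=1478  1628^3471=3398
  1628^3472=128  1628^3473=3645  1628^3474=492  1628^3475=1335  1628^3476=2374
  1628^3477=1872  1628^3478=3572  1628^3479=1401  1628^3480=1658  1628^3481=2850
  1628^3482=337
Found 337 at exponent 3482.

3482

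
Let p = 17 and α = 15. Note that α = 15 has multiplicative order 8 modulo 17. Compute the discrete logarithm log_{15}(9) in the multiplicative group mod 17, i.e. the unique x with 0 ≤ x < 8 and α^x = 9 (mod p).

3

Successive powers of 15 modulo 17:
  15^0=1  15^1=15  15^2=4  15^3=9
So 15^3 ≡ 9 (mod 17), giving x = 3.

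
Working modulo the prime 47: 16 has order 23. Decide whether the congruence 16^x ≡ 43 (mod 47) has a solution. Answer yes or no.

no

⟨16⟩ has order 23; its elements mod 47 are {1, 2, 3, 4, 6, 7, 8, 9, 12, 14, 16, 17, 18, 21, 24, 25, 27, 28, 32, 34, 36, 37, 42}.
43 is not in this set.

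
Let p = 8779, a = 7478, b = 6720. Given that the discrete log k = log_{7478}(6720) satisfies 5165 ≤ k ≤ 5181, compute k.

5176

Compute 7478^5165 mod 8779 = 4924, then multiply by 7478 repeatedly:
  7478^5165=4924  7478^5166=2546  7478^5167=6116  7478^5168=5637  7478^5169=5507
  7478^5170=7836  7478^5171=6562  7478^5172=4805  7478^5173=8122  7478^5174=3194
  7478^5175=5852  7478^5176=6720
Found 6720 at exponent 5176.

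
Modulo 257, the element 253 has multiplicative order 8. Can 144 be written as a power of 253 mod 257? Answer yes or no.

144 ∈ ⟨253⟩ iff 144^8 ≡ 1 (mod 257), since |⟨253⟩| = 8.
144^8 mod 257 = 249.
Since 249 ≠ 1, 144 does not lie in the subgroup.

no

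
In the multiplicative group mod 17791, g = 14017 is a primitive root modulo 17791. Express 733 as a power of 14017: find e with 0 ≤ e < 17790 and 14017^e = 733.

6913

Baby-step giant-step with m = ceil(sqrt(17790)) = 134.
Baby table (14017^j mod 17791 for j=0..133):
  0:1  1:14017  2:10276  3:2756  4:6591  5:15175  6:16570  7:185
  8:13450  9:15214  10:11712  11:9547  12:14188  13:5398  14:16434  15:15301
  16:3612  17:14009  18:4886  19:9503  20:2334  21:15820  22:1916  23:9953
  24:11970  25:14360  26:14537  27:4806  28:8976  29:16431  30:8832  31:8366
  32:5741  33:2904  34:17351  35:5997  36:15265  37:14939  38:17684  39:12416
  40:3510  41:7555  42:6403  43:13047  44:6110  45:15787  46:1921  47:8874
  48:9977  49:10349  50:11910  51:9517  52:2871  53:17356  54:4918  55:13272
  56:10928  57:15057  58:17127  59:15196  60:8480  61:2489  62:162  63:11297
  64:10149  65:1697  66:282  67:3192  68:15690  69:12179  70:8398  71:9510
  72:11498  73:16588  74:3417  75:2717  76:11449  77:5813  78:15832  79:10001
  80:8728  81:9460  82:4497  83:936  84:7945  85:11196  86:17712  87:13490
  88:6582  89:13559  90:13041  91:10963  92:7504  93:3176  94:4910  95:7882
  96:17675  97:10800  98:17772  99:542  100:457  101:1009  102:17099  103:14122
  104:5408  105:14276  106:11315  107:13381  108:8755  109:14308  110:15084  111:4184
  112:7992  113:11728  114:2536  115:694  116:13912  117:15144  118:9027  119:1867
  120:16969  121:6594  122:3853  123:11816  124:8453  125:15432  126:7366  127:8049
  128:10102  129:1165  130:15458  131:15988  132:8360  133:10594
Giant step factor: 14017^(-134) ≡ 11434 (mod 17791).
Scan 733·11434^i mod 17791 for i = 0, 1, …:
  i=0: 733   i=1: 1561   i=2: 4101   i=3: 11549
  i=4: 6464   i=5: 5562   i=6: 10874   i=7: 9808
  i=8: 7999   i=9: 14826     …   i=50: 4605
  i=51: 10001
Match at i=51, j=79: e = 51·134 + 79 = 6913.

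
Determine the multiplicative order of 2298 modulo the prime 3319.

The order of 2298 must divide p − 1 = 3318 = 2 · 3 · 7 · 79.
Divisors: 1, 2, 3, 6, 7, 14, 21, 42, 79, 158, 237, 474, 553, 1106, 1659, 3318.
Check each in increasing order: 2298^1 ≡ 2298;  2298^2 ≡ 275;  2298^3 ≡ 1340;  2298^6 ≡ 21;  2298^7 ≡ 1792;  2298^14 ≡ 1791;  2298^21 ≡ 3318;  2298^42 ≡ 1.
Smallest exponent giving 1 is 42.

42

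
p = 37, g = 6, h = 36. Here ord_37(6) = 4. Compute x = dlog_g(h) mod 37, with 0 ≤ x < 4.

2

Successive powers of 6 modulo 37:
  6^0=1  6^1=6  6^2=36
So 6^2 ≡ 36 (mod 37), giving x = 2.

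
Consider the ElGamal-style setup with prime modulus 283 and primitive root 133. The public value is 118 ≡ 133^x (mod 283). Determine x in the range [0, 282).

Baby-step giant-step with m = ceil(sqrt(282)) = 17.
Baby table (133^j mod 283 for j=0..16):
  0:1  1:133  2:143  3:58  4:73  5:87  6:251  7:272
  8:235  9:125  10:211  11:46  12:175  13:69  14:121  15:245
  16:40
Giant step factor: 133^(-17) ≡ 139 (mod 283).
Scan 118·139^i mod 283 for i = 0, 1, …:
  i=0: 118   i=1: 271   i=2: 30   i=3: 208
  i=4: 46
Match at i=4, j=11: x = 4·17 + 11 = 79.

79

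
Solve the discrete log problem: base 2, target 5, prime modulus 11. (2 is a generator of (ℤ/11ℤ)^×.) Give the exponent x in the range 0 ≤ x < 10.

Successive powers of 2 modulo 11:
  2^0=1  2^1=2  2^2=4  2^3=8  2^4=5
So 2^4 ≡ 5 (mod 11), giving x = 4.

4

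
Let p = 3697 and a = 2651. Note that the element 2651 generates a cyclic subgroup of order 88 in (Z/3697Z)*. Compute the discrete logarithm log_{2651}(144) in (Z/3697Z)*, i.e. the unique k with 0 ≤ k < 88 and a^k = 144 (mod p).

Baby-step giant-step with m = ceil(sqrt(88)) = 10.
Baby table (2651^j mod 3697 for j=0..9):
  0:1  1:2651  2:3501  3:1681  4:1446  5:3254  6:1253  7:1797
  8:2111  9:2700
Giant step factor: 2651^(-10) ≡ 3685 (mod 3697).
Scan 144·3685^i mod 3697 for i = 0, 1, …:
  i=0: 144   i=1: 1969   i=2: 2251   i=3: 2564
  i=4: 2505   i=5: 3213   i=6: 2111
Match at i=6, j=8: k = 6·10 + 8 = 68.

68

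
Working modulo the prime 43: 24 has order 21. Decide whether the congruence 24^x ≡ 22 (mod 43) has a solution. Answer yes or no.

22 ∈ ⟨24⟩ iff 22^21 ≡ 1 (mod 43), since |⟨24⟩| = 21.
22^21 mod 43 = 42.
Since 42 ≠ 1, 22 does not lie in the subgroup.

no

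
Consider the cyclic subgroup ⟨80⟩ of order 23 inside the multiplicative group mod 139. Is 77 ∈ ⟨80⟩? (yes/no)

yes

77 ∈ ⟨80⟩ iff 77^23 ≡ 1 (mod 139), since |⟨80⟩| = 23.
77^23 mod 139 = 1.
Since 1 = 1, 77 lies in the subgroup.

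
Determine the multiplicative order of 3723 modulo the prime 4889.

2444

The order of 3723 must divide p − 1 = 4888 = 2^3 · 13 · 47.
Divisors: 1, 2, 4, 8, 13, 26, 47, 52, 94, 104, 188, 376, 611, 1222, 2444, 4888.
Check each in increasing order: 3723^1 ≡ 3723;  3723^2 ≡ 414;  3723^4 ≡ 281;  3723^8 ≡ 737;  3723^13 ≡ 2386;  3723^26 ≡ 2200;  3723^47 ≡ 4478;  3723^52 ≡ 4779;  3723^94 ≡ 2695;  3723^104 ≡ 2322;  3723^188 ≡ 2860;  3723^376 ≡ 303;  3723^611 ≡ 4159;  3723^1222 ≡ 4888;  3723^2444 ≡ 1.
Smallest exponent giving 1 is 2444.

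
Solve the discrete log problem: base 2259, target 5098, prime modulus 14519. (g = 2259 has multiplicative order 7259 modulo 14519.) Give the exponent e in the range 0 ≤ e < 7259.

Baby-step giant-step with m = ceil(sqrt(7259)) = 86.
Baby table (2259^j mod 14519 for j=0..85):
  0:1  1:2259  2:6912  3:6283  4:8234  5:1767  6:13447  7:3025
  8:9545  9:1440  10:704  11:7765  12:2183  13:9456  14:3655  15:9853
  16:300  17:9826  18:11902  19:11949  20:1970  21:7416  22:12337  23:7322
  24:3257  25:10949  26:7934  27:6460  28:1545  29:5595  30:7575  31:8543
  32:2886  33:443  34:13445  35:13026  36:10240  37:3393  38:13274  39:4231
  40:4327  41:3406  42:13603  43:6973  44:13411  45:8815  46:7536  47:7556
  48:9179  49:2229  50:11737  51:2189  52:8491  53:1570  54:3994  55:6147
  56:5909  57:5470  58:1061  59:1164  60:1537  61:2042  62:10355  63:1836
  64:9609  65:826  66:7502  67:3345  68:6475  69:6392  70:7642  71:187
  72:1382  73:353  74:13401  75:744  76:11011  77:2802  78:13953  79:13597
  80:7938  81:977  82:155  83:1689  84:11473  85:1092
Giant step factor: 2259^(-86) ≡ 13908 (mod 14519).
Scan 5098·13908^i mod 14519 for i = 0, 1, …:
  i=0: 5098   i=1: 6707   i=2: 10900   i=3: 4321
  i=4: 2327   i=5: 1065   i=6: 2640   i=7: 13088
  i=8: 3201   i=9: 4254     …   i=17: 9660
  i=18: 6973
Match at i=18, j=43: e = 18·86 + 43 = 1591.

1591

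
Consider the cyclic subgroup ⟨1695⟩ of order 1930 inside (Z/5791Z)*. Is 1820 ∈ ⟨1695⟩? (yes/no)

1820 ∈ ⟨1695⟩ iff 1820^1930 ≡ 1 (mod 5791), since |⟨1695⟩| = 1930.
1820^1930 mod 5791 = 1.
Since 1 = 1, 1820 lies in the subgroup.

yes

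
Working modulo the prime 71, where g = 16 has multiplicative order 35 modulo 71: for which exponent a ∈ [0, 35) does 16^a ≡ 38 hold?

Successive powers of 16 modulo 71:
  16^0=1  16^1=16  16^2=43  16^3=49  16^4=3  16^5=48
  16^6=58  16^7=5  16^8=9  16^9=2  16^10=32  16^11=15
  16^12=27  16^13=6  16^14=25  16^15=45  16^16=10  16^17=18
  16^18=4  16^19=64  16^20=30  16^21=54  16^22=12  16^23=50
  16^24=19  16^25=20  16^26=36  16^27=8  16^28=57  16^29=60
  16^30=37  16^31=24  16^32=29  16^33=38
So 16^33 ≡ 38 (mod 71), giving a = 33.

33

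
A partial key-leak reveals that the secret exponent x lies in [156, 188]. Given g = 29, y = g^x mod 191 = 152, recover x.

171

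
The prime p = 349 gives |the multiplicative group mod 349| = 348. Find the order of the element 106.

87

The order of 106 must divide p − 1 = 348 = 2^2 · 3 · 29.
Divisors: 1, 2, 3, 4, 6, 12, 29, 58, 87, 116, 174, 348.
Check each in increasing order: 106^1 ≡ 106;  106^2 ≡ 68;  106^3 ≡ 228;  106^4 ≡ 87;  106^6 ≡ 332;  106^12 ≡ 289;  106^29 ≡ 226;  106^58 ≡ 122;  106^87 ≡ 1.
Smallest exponent giving 1 is 87.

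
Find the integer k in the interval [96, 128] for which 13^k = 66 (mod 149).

121

Compute 13^96 mod 149 = 104, then multiply by 13 repeatedly:
  13^96=104  13^97=11  13^98=143  13^99=71  13^100=29
  13^101=79  13^102=133  13^103=90  13^104=127  13^105=12
  13^106=7  13^107=91  13^108=140  13^109=32  13^110=118
  13^111=44  13^112=125  13^113=135  13^114=116  13^115=18
  13^116=85  13^117=62  13^118=61  13^119=48  13^120=28
  13^121=66
Found 66 at exponent 121.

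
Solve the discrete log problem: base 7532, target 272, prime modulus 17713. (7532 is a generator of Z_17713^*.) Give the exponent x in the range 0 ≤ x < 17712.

Baby-step giant-step with m = ceil(sqrt(17712)) = 134.
Baby table (7532^j mod 17713 for j=0..133):
  0:1  1:7532  2:13998  3:5160  4:2798  5:13779  6:2961  7:1585
  8:17371  9:10154  10:12907  11:6580  12:17299  13:16953  14:14692  15:7033
  16:10686  17:16793  18:14056  19:16904  20:17597  21:11938  22:5828  23:3682
  24:11979  25:13519  26:10784  27:10983  28:4246  29:8907  30:8393  31:16092
  32:12598  33:17308  34:13889  35:16683  36:334  37:442  38:16813  39:5279
  40:13456  41:14519  42:14759  43:15713  44:9763  45:8253  46:6679  47:1308
  48:3428  49:11855  50:627  51:10906  52:8811  53:11554  54:759  55:13202
  56:14395  57:1867  58:15835  59:7591  60:15561  61:16244  62:6117  63:1731
  64:1124  65:16867  66:4608  67:7689  68:9751  69:6434  70:15833  71:10240
  72:5278  73:5924  74:521  75:9599  76:12915  77:13697  78:5292  79:5094
  80:1650  81:10987  82:16661  83:11760  84:11320  85:9571  86:14575  87:11439
  88:2516  89:15315  90:5524  91:16644  92:7707  93:3623  94:10416  95:2435
  96:7465  97:5318  98:6083  99:11338  100:3443  101:844  102:15754  103:17454
  104:15355  105:5683  106:9748  107:1551  108:9265  109:12473  110:14597  111:13
  112:9351  113:4844  114:13941  115:948  116:1997  117:3067  118:2892  119:13267
  120:8011  121:8374  122:14688  123:12331  124:7833  125:13866  126:2864  127:14927
  128:5753  129:5598  130:7196  131:16205  132:13490  133:4912
Giant step factor: 7532^(-134) ≡ 14898 (mod 17713).
Scan 272·14898^i mod 17713 for i = 0, 1, …:
  i=0: 272   i=1: 13692   i=2: 508   i=3: 4733
  i=4: 14494   i=5: 10142   i=6: 3626   i=7: 13211
  i=8: 8335   i=9: 6700     …   i=19: 4323
  i=20: 17299
Match at i=20, j=12: x = 20·134 + 12 = 2692.

2692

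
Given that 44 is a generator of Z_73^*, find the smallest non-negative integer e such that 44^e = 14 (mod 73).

31

Baby-step giant-step with m = ceil(sqrt(72)) = 9.
Baby table (44^j mod 73 for j=0..8):
  0:1  1:44  2:38  3:66  4:57  5:26  6:49  7:39
  8:37
Giant step factor: 44^(-9) ≡ 10 (mod 73).
Scan 14·10^i mod 73 for i = 0, 1, …:
  i=0: 14   i=1: 67   i=2: 13   i=3: 57
Match at i=3, j=4: e = 3·9 + 4 = 31.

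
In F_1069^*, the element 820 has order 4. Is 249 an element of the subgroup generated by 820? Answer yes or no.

yes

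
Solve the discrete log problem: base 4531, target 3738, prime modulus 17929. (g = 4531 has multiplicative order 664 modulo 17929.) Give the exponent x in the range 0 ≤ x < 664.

614

Baby-step giant-step with m = ceil(sqrt(664)) = 26.
Baby table (4531^j mod 17929 for j=0..25):
  0:1  1:4531  2:1256  3:7443  4:17713  5:7399  6:15568  7:5922
  8:10798  9:15426  10:7964  11:11736  12:16331  13:2778  14:960  15:10942
  16:4517  17:9538  18:7788  19:3156  20:10423  21:1627  22:3118  23:17535
  24:7686  25:7148
Giant step factor: 4531^(-26) ≡ 8010 (mod 17929).
Scan 3738·8010^i mod 17929 for i = 0, 1, …:
  i=0: 3738   i=1: 17879   i=2: 11867   i=3: 13041
  i=4: 4056   i=5: 1212   i=6: 8531   i=7: 5891
  i=8: 15711   i=9: 1459     …   i=22: 11566
  i=23: 4517
Match at i=23, j=16: x = 23·26 + 16 = 614.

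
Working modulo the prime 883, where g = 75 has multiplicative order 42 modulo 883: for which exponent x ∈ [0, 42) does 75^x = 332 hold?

8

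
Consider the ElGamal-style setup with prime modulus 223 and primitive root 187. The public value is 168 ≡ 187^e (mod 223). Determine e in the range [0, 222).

179

Baby-step giant-step with m = ceil(sqrt(222)) = 15.
Baby table (187^j mod 223 for j=0..14):
  0:1  1:187  2:181  3:174  4:203  5:51  6:171  7:88
  8:177  9:95  10:148  11:24  12:28  13:107  14:162
Giant step factor: 187^(-15) ≡ 59 (mod 223).
Scan 168·59^i mod 223 for i = 0, 1, …:
  i=0: 168   i=1: 100   i=2: 102   i=3: 220
  i=4: 46   i=5: 38   i=6: 12   i=7: 39
  i=8: 71   i=9: 175   i=10: 67   i=11: 162
Match at i=11, j=14: e = 11·15 + 14 = 179.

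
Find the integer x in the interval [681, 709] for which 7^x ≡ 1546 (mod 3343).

690

Compute 7^681 mod 3343 = 1059, then multiply by 7 repeatedly:
  7^681=1059  7^682=727  7^683=1746  7^684=2193  7^685=1979
  7^686=481  7^687=24  7^688=168  7^689=1176  7^690=1546
Found 1546 at exponent 690.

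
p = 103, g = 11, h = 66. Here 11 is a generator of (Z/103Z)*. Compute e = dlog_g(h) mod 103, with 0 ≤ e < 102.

96

Baby-step giant-step with m = ceil(sqrt(102)) = 11.
Baby table (11^j mod 103 for j=0..10):
  0:1  1:11  2:18  3:95  4:15  5:62  6:64  7:86
  8:19  9:3  10:33
Giant step factor: 11^(-11) ≡ 21 (mod 103).
Scan 66·21^i mod 103 for i = 0, 1, …:
  i=0: 66   i=1: 47   i=2: 60   i=3: 24
  i=4: 92   i=5: 78   i=6: 93   i=7: 99
  i=8: 19
Match at i=8, j=8: e = 8·11 + 8 = 96.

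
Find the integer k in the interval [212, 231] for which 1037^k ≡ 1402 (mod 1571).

215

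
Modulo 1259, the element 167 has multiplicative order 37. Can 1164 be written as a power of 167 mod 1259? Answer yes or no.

1164 ∈ ⟨167⟩ iff 1164^37 ≡ 1 (mod 1259), since |⟨167⟩| = 37.
1164^37 mod 1259 = 566.
Since 566 ≠ 1, 1164 does not lie in the subgroup.

no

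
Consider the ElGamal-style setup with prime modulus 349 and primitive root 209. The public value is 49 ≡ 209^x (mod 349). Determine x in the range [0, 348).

Baby-step giant-step with m = ceil(sqrt(348)) = 19.
Baby table (209^j mod 349 for j=0..18):
  0:1  1:209  2:56  3:187  4:344  5:2  6:69  7:112
  8:25  9:339  10:4  11:138  12:224  13:50  14:329  15:8
  16:276  17:99  18:100
Giant step factor: 209^(-19) ≡ 253 (mod 349).
Scan 49·253^i mod 349 for i = 0, 1, …:
  i=0: 49   i=1: 182   i=2: 327   i=3: 18
  i=4: 17   i=5: 113   i=6: 320   i=7: 341
  i=8: 70   i=9: 260     …   i=15: 188
  i=16: 100
Match at i=16, j=18: x = 16·19 + 18 = 322.

322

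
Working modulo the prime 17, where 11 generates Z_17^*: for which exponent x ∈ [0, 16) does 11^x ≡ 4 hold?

4

Successive powers of 11 modulo 17:
  11^0=1  11^1=11  11^2=2  11^3=5  11^4=4
So 11^4 ≡ 4 (mod 17), giving x = 4.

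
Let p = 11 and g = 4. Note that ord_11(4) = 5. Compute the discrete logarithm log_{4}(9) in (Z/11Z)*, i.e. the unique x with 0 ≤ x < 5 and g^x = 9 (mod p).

Successive powers of 4 modulo 11:
  4^0=1  4^1=4  4^2=5  4^3=9
So 4^3 ≡ 9 (mod 11), giving x = 3.

3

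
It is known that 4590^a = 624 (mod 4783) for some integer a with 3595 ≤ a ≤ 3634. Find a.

3627

Compute 4590^3595 mod 4783 = 4371, then multiply by 4590 repeatedly:
  4590^3595=4371  4590^3596=2988  4590^3597=2059  4590^3598=4385  4590^3599=286
  4590^3600=2198  4590^3601=1473  4590^3602=2691  4590^3603=1984  4590^3604=4511
  4590^3605=4666  4590^3606=3449  4590^3607=3963  4590^3608=421  4590^3609=58
  4590^3610=3155  4590^3611=3309  4590^3612=2285  4590^3613=3814  4590^3614=480
  4590^3615=3020  4590^3616=666  4590^3617=603  4590^3618=3196  4590^3619=179
  4590^3620=3717  4590^3621=69  4590^3622=1032  4590^3623=1710  4590^3624=4780
  4590^3625=579  4590^3626=3045  4590^3627=624
Found 624 at exponent 3627.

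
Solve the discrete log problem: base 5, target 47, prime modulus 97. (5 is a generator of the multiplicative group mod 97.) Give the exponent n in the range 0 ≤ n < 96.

84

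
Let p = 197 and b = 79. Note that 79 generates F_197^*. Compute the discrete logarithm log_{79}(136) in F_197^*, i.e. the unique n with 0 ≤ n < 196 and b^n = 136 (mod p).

18

Successive powers of 79 modulo 197:
  79^0=1  79^1=79  79^2=134  79^3=145  79^4=29  79^5=124
  79^6=143  79^7=68  79^8=53  79^9=50  79^10=10  79^11=2
  79^12=158  79^13=71  79^14=93  79^15=58  79^16=51  79^17=89
  79^18=136
So 79^18 ≡ 136 (mod 197), giving n = 18.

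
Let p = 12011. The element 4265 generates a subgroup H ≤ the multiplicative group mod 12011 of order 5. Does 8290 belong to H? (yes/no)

no

⟨4265⟩ has order 5; its elements mod 12011 are {1, 2557, 4265, 5571, 11628}.
8290 is not in this set.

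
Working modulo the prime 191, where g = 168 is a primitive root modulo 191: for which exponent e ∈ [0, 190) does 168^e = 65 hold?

48

Baby-step giant-step with m = ceil(sqrt(190)) = 14.
Baby table (168^j mod 191 for j=0..13):
  0:1  1:168  2:147  3:57  4:26  5:166  6:2  7:145
  8:103  9:114  10:52  11:141  12:4  13:99
Giant step factor: 168^(-14) ≡ 51 (mod 191).
Scan 65·51^i mod 191 for i = 0, 1, …:
  i=0: 65   i=1: 68   i=2: 30   i=3: 2
Match at i=3, j=6: e = 3·14 + 6 = 48.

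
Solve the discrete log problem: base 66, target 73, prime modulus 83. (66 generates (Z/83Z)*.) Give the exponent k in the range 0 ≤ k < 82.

Successive powers of 66 modulo 83:
  66^0=1  66^1=66  66^2=40  66^3=67  66^4=23  66^5=24
  66^6=7  66^7=47  66^8=31  66^9=54  66^10=78  66^11=2
  66^12=49  66^13=80  66^14=51  66^15=46  66^16=48  66^17=14
  66^18=11  66^19=62  66^20=25  66^21=73
So 66^21 ≡ 73 (mod 83), giving k = 21.

21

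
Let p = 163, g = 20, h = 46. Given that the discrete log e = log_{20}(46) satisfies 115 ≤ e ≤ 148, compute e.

Compute 20^115 mod 163 = 92, then multiply by 20 repeatedly:
  20^115=92  20^116=47  20^117=125  20^118=55  20^119=122
  20^120=158  20^121=63  20^122=119  20^123=98  20^124=4
  20^125=80  20^126=133  20^127=52  20^128=62  20^129=99
  20^130=24  20^131=154  20^132=146  20^133=149  20^134=46
Found 46 at exponent 134.

134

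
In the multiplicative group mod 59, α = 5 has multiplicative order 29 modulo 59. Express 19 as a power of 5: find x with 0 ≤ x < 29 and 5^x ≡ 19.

16

Successive powers of 5 modulo 59:
  5^0=1  5^1=5  5^2=25  5^3=7  5^4=35  5^5=57
  5^6=49  5^7=9  5^8=45  5^9=48  5^10=4  5^11=20
  5^12=41  5^13=28  5^14=22  5^15=51  5^16=19
So 5^16 ≡ 19 (mod 59), giving x = 16.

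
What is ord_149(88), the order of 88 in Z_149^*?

37

The order of 88 must divide p − 1 = 148 = 2^2 · 37.
Divisors: 1, 2, 4, 37, 74, 148.
Check each in increasing order: 88^1 ≡ 88;  88^2 ≡ 145;  88^4 ≡ 16;  88^37 ≡ 1.
Smallest exponent giving 1 is 37.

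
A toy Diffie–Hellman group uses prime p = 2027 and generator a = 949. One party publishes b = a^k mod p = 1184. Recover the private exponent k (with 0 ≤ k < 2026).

422

Baby-step giant-step with m = ceil(sqrt(2026)) = 46.
Baby table (949^j mod 2027 for j=0..45):
  0:1  1:949  2:613  3:2015  4:774  5:752  6:144  7:847
  8:1111  9:299  10:1998  11:857  12:466  13:348  14:1878  15:489
  16:1905  17:1788  18:213  19:1464  20:841  21:1498  22:675  23:43
  24:267  25:8  26:1511  27:850  28:1931  29:111  30:1962  31:1152
  32:695  33:780  34:365  35:1795  36:775  37:1701  38:757  39:835
  40:1885  41:1051  42:115  43:1704  44:1577  45:647
Giant step factor: 949^(-46) ≡ 1469 (mod 2027).
Scan 1184·1469^i mod 2027 for i = 0, 1, …:
  i=0: 1184   i=1: 130   i=2: 432   i=3: 157
  i=4: 1582   i=5: 1016   i=6: 632   i=7: 42
  i=8: 888   i=9: 1111
Match at i=9, j=8: k = 9·46 + 8 = 422.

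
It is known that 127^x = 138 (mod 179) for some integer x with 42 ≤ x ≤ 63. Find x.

42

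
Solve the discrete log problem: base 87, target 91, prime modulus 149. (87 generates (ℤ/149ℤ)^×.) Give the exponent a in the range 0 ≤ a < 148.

61

Baby-step giant-step with m = ceil(sqrt(148)) = 13.
Baby table (87^j mod 149 for j=0..12):
  0:1  1:87  2:119  3:72  4:6  5:75  6:118  7:134
  8:36  9:3  10:112  11:59  12:67
Giant step factor: 87^(-13) ≡ 58 (mod 149).
Scan 91·58^i mod 149 for i = 0, 1, …:
  i=0: 91   i=1: 63   i=2: 78   i=3: 54
  i=4: 3
Match at i=4, j=9: a = 4·13 + 9 = 61.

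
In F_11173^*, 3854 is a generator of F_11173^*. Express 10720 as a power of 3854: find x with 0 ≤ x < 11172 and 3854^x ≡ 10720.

8923

Baby-step giant-step with m = ceil(sqrt(11172)) = 106.
Baby table (3854^j mod 11173 for j=0..105):
  0:1  1:3854  2:4399  3:4305  4:10738  5:10633  6:8191  7:4389
  8:10457  9:267  10:1102  11:1368  12:9789  13:6758  14:1069  15:8262
  16:9871  17:9942  18:4251  19:3736  20:7720  21:10354  22:5533  23:6098
  24:4873  25:9902  26:6513  27:6544  28:3115  29:5408  30:4787  31:2475
  32:8081  33:5023  34:7006  35:7156  36:4260  37:4903  38:2619  39:4407
  40:1618  41:1238  42:381  43:4711  44:69  45:8947  46:1860  47:6547
  48:3504  49:7432  50:6529  51:1170  52:6461  53:7250  54:9000  55:5008
  56:5061  57:8209  58:6723  59:255  60:10719  61:4445  62:2821  63:805
  64:7549  65:10527  66:1895  67:7361  68:1047  69:1685  70:2477  71:4616
  72:2648  73:4443  74:6286  75:3180  76:10112  77:224  78:2975  79:2152
  80:3442  81:3117  82:1943  83:2412  84:11085  85:7211  86:3943  87:1042
  88:4761  89:2828  90:5437  91:4823  92:7143  93:10023  94:3581  95:2519
  96:10062  97:8638  98:6485  99:10362  100:2846  101:7771  102:5794  103:6422
  104:2193  105:5034
Giant step factor: 3854^(-106) ≡ 4108 (mod 11173).
Scan 10720·4108^i mod 11173 for i = 0, 1, …:
  i=0: 10720   i=1: 4967   i=2: 2538   i=3: 1695
  i=4: 2281   i=5: 7374   i=6: 2389   i=7: 4118
  i=8: 822   i=9: 2530     …   i=83: 2786
  i=84: 3736
Match at i=84, j=19: x = 84·106 + 19 = 8923.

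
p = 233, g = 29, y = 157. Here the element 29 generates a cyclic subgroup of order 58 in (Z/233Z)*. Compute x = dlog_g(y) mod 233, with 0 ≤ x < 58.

Baby-step giant-step with m = ceil(sqrt(58)) = 8.
Baby table (29^j mod 233 for j=0..7):
  0:1  1:29  2:142  3:157  4:126  5:159  6:184  7:210
Giant step factor: 29^(-8) ≡ 51 (mod 233).
Scan 157·51^i mod 233 for i = 0, 1, …:
  i=0: 157
Match at i=0, j=3: x = 0·8 + 3 = 3.

3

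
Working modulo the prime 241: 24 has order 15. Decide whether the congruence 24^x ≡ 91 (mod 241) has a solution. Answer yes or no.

yes

91 ∈ ⟨24⟩ iff 91^15 ≡ 1 (mod 241), since |⟨24⟩| = 15.
91^15 mod 241 = 1.
Since 1 = 1, 91 lies in the subgroup.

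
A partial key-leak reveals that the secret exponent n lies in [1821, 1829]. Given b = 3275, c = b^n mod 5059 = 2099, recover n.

1825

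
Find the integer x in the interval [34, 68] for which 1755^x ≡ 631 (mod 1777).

49

Compute 1755^34 mod 1777 = 482, then multiply by 1755 repeatedly:
  1755^34=482  1755^35=58  1755^36=501  1755^37=1417  1755^38=812
  1755^39=1683  1755^40=291  1755^41=706  1755^42=461  1755^43=520
  1755^44=999  1755^45=1123  1755^46=172  1755^47=1547  1755^48=1506
  1755^49=631
Found 631 at exponent 49.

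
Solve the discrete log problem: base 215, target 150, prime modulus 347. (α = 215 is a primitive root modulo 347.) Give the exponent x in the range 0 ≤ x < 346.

11

Baby-step giant-step with m = ceil(sqrt(346)) = 19.
Baby table (215^j mod 347 for j=0..18):
  0:1  1:215  2:74  3:295  4:271  5:316  6:275  7:135
  8:224  9:274  10:267  11:150  12:326  13:343  14:181  15:51
  16:208  17:304  18:124
Giant step factor: 215^(-19) ≡ 247 (mod 347).
Scan 150·247^i mod 347 for i = 0, 1, …:
  i=0: 150
Match at i=0, j=11: x = 0·19 + 11 = 11.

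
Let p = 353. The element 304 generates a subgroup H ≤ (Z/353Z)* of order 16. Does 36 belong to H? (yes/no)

36 ∈ ⟨304⟩ iff 36^16 ≡ 1 (mod 353), since |⟨304⟩| = 16.
36^16 mod 353 = 1.
Since 1 = 1, 36 lies in the subgroup.

yes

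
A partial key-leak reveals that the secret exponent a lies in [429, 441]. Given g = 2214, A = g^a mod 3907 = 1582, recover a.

Compute 2214^429 mod 3907 = 2140, then multiply by 2214 repeatedly:
  2214^429=2140  2214^430=2676  2214^431=1652  2214^432=576  2214^433=1582
Found 1582 at exponent 433.

433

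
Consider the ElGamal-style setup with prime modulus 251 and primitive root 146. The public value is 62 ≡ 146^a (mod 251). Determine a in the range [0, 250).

9

Baby-step giant-step with m = ceil(sqrt(250)) = 16.
Baby table (146^j mod 251 for j=0..15):
  0:1  1:146  2:232  3:238  4:110  5:247  6:169  7:76
  8:52  9:62  10:16  11:77  12:198  13:43  14:3  15:187
Giant step factor: 146^(-16) ≡ 22 (mod 251).
Scan 62·22^i mod 251 for i = 0, 1, …:
  i=0: 62
Match at i=0, j=9: a = 0·16 + 9 = 9.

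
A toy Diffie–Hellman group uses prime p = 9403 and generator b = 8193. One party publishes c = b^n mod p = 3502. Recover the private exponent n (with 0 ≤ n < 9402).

5032

Baby-step giant-step with m = ceil(sqrt(9402)) = 97.
Baby table (8193^j mod 9403 for j=0..96):
  0:1  1:8193  2:6635  3:1812  4:7782  5:5586  6:1697  7:5887
  8:4204  9:183  10:4242  11:1218  12:2491  13:4253  14:6714  15:252
  16:5379  17:7689  18:5280  19:5240  20:6625  21:4509  22:7253  23:6272
  24:8504  25:6445  26:6040  27:7134  28:9217  29:8791  30:7086  31:1476
  32:610  33:4737  34:4060  35:5169  36:7908  37:3574  38:840  39:8527
  40:6824  41:8197  42:1795  43:143  44:5627  45:8505  46:5235  47:3272
  48:8946  49:7596  50:4974  51:8783  52:7363  53:4814  54:4920  55:8302
  56:6387  57:996  58:7827  59:7554  60:8779  61:2800  62:6483  63:7075
  64:5383  65:2849  66:3611  67:3085  68:141  69:8047  70:4638  71:1611
  72:6514  73:7177  74:4202  75:2603  76:375  77:6997  78:5733  79:2484
  80:3320  81:7284  82:6374  83:7323  84:6199  85:2804  86:1643  87:5406
  88:3228  89:5768  90:7149  91:470  92:4883  93:6057  94:5370  95:9176
  96:1983
Giant step factor: 8193^(-97) ≡ 3428 (mod 9403).
Scan 3502·3428^i mod 9403 for i = 0, 1, …:
  i=0: 3502   i=1: 6628   i=2: 3136   i=3: 2579
  i=4: 1992   i=5: 1998   i=6: 3760   i=7: 7170
  i=8: 8721   i=9: 3451     …   i=50: 4631
  i=51: 2804
Match at i=51, j=85: n = 51·97 + 85 = 5032.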